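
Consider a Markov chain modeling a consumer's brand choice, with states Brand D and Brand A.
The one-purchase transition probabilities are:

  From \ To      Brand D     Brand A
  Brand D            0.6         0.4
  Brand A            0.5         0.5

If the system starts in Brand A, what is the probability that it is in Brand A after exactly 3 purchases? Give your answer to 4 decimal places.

Propagate the distribution vector 3 purchases from Brand A.
After 0 purchases: (0.0000, 1.0000)
After 1 purchase: (0.5000, 0.5000)
After 2 purchases: (0.5500, 0.4500)
After 3 purchases: (0.5550, 0.4450)
P(in Brand A after 3 purchases) = 0.4450

0.4450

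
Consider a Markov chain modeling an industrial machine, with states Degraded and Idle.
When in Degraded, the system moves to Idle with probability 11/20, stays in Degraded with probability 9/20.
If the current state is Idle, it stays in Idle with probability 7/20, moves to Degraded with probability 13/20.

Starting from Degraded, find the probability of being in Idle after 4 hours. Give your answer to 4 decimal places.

0.4576

Propagate the distribution vector 4 hours from Degraded.
After 0 hours: (1.0000, 0.0000)
After 1 hour: (0.4500, 0.5500)
After 2 hours: (0.5600, 0.4400)
After 3 hours: (0.5380, 0.4620)
After 4 hours: (0.5424, 0.4576)
P(in Idle after 4 hours) = 0.4576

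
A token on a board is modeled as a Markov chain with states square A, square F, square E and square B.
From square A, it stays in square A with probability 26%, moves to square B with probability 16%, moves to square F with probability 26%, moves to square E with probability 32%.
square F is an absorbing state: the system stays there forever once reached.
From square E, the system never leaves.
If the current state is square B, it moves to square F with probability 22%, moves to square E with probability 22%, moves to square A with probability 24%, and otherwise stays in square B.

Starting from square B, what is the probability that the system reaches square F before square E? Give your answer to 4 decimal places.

Let h(s) be the probability of absorption at square F starting from transient state s. Then h(square F) = 1 and h(square E) = 0. By first-step analysis:
h(square A) = 0.26·h(square A) + 0.26·1 + 0.32·0 + 0.16·h(square B)
h(square B) = 0.24·h(square A) + 0.22·1 + 0.22·0 + 0.32·h(square B)
Solving: h(square A) = 0.4561, h(square B) = 0.4845.
Starting from square B, the probability is 0.4845.

0.4845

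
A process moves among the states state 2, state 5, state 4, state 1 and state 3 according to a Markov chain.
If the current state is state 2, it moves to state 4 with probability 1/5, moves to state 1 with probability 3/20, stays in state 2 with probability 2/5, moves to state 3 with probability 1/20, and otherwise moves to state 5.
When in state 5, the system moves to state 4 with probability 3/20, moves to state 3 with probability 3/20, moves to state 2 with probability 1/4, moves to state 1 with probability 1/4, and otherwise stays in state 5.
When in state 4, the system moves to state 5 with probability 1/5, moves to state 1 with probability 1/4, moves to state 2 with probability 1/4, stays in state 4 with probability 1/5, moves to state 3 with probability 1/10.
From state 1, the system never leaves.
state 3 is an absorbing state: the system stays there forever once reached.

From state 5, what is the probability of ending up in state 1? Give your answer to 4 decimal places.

Let h(s) be the probability of absorption at state 1 starting from transient state s. Then h(state 1) = 1 and h(state 3) = 0. By first-step analysis:
h(state 2) = 0.4·h(state 2) + 0.2·h(state 5) + 0.2·h(state 4) + 0.15·1 + 0.05·0
h(state 5) = 0.25·h(state 2) + 0.2·h(state 5) + 0.15·h(state 4) + 0.25·1 + 0.15·0
h(state 4) = 0.25·h(state 2) + 0.2·h(state 5) + 0.2·h(state 4) + 0.25·1 + 0.1·0
Solving: h(state 2) = 0.7039, h(state 5) = 0.6634, h(state 4) = 0.6983.
Starting from state 5, the probability is 0.6634.

0.6634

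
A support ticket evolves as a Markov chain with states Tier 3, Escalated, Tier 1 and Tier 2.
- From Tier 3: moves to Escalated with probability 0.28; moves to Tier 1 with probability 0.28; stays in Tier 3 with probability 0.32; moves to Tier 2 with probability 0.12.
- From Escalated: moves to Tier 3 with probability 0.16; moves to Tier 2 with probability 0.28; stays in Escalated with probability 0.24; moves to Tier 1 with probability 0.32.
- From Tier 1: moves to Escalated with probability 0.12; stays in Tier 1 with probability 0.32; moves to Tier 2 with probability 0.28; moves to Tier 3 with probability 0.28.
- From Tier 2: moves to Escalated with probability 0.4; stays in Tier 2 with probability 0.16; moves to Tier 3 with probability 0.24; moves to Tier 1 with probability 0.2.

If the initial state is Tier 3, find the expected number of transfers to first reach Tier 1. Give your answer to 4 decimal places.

Let t(s) be the expected number of transfers to first reach Tier 1 from state s, with t(Tier 1) = 0. Conditioning on the first transfer:
t(Tier 3) = 1 + 0.32·t(Tier 3) + 0.28·t(Escalated) + 0.12·t(Tier 2)
t(Escalated) = 1 + 0.16·t(Tier 3) + 0.24·t(Escalated) + 0.28·t(Tier 2)
t(Tier 2) = 1 + 0.24·t(Tier 3) + 0.4·t(Escalated) + 0.16·t(Tier 2)
Solving: t(Tier 3) = 3.6008, t(Escalated) = 3.5067, t(Tier 2) = 3.8892.
Expected transfers from Tier 3 to Tier 1: 3.6008.

3.6008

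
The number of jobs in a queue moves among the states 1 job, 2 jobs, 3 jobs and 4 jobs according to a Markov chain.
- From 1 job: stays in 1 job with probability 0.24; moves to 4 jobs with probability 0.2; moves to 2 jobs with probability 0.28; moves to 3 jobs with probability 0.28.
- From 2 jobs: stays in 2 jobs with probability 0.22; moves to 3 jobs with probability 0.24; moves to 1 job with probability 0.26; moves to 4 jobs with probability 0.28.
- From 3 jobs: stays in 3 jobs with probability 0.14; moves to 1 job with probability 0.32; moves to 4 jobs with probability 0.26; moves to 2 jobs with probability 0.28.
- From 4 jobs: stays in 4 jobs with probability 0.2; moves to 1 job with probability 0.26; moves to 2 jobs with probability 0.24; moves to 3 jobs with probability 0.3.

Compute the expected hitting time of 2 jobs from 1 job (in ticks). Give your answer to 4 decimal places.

3.6846

Let t(s) be the expected number of ticks to first reach 2 jobs from state s, with t(2 jobs) = 0. Conditioning on the first tick:
t(1 job) = 1 + 0.24·t(1 job) + 0.28·t(3 jobs) + 0.2·t(4 jobs)
t(3 jobs) = 1 + 0.32·t(1 job) + 0.14·t(3 jobs) + 0.26·t(4 jobs)
t(4 jobs) = 1 + 0.26·t(1 job) + 0.3·t(3 jobs) + 0.2·t(4 jobs)
Solving: t(1 job) = 3.6846, t(3 jobs) = 3.6923, t(4 jobs) = 3.8321.
Expected ticks from 1 job to 2 jobs: 3.6846.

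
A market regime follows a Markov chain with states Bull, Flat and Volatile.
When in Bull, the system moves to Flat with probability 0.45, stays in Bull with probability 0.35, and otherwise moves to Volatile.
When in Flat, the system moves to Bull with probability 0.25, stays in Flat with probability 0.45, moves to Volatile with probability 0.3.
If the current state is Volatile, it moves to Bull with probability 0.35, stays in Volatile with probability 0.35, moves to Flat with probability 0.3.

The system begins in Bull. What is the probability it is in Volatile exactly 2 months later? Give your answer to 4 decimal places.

0.2750

Sum over the intermediate state after 1 month:
P = P(Bull→Bull)·P(Bull→Volatile) + P(Bull→Flat)·P(Flat→Volatile) + P(Bull→Volatile)·P(Volatile→Volatile)
  = 0.35×0.2 + 0.45×0.3 + 0.2×0.35
  = 0.0700 + 0.1350 + 0.0700 = 0.2750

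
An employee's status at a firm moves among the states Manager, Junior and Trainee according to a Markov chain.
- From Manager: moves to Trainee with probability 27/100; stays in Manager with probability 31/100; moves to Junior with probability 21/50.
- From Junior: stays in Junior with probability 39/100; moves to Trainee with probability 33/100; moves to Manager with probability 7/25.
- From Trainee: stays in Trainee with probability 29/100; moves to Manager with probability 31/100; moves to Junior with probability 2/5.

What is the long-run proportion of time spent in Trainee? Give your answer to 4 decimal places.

Let the stationary distribution be π with π = πP and π_1 + π_2 + π_3 = 1.
π_1 = 0.31·π_1 + 0.28·π_2 + 0.31·π_3
π_2 = 0.42·π_1 + 0.39·π_2 + 0.4·π_3
Solving with the normalization constraint gives π = (0.2979, 0.4019, 0.3001).
So the stationary probability of Trainee is 0.3001.

0.3001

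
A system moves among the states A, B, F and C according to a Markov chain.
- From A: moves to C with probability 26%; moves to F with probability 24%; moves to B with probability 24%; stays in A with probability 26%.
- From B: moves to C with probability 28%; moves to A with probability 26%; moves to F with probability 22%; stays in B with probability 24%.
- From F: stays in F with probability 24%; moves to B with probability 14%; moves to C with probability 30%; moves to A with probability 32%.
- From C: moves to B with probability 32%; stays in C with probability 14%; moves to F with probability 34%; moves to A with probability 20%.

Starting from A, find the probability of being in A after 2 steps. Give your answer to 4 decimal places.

Propagate the distribution vector 2 steps from A.
After 0 steps: (1.0000, 0.0000, 0.0000, 0.0000)
After 1 step: (0.2600, 0.2400, 0.2400, 0.2600)
After 2 steps: (0.2588, 0.2368, 0.2612, 0.2432)
P(in A after 2 steps) = 0.2588

0.2588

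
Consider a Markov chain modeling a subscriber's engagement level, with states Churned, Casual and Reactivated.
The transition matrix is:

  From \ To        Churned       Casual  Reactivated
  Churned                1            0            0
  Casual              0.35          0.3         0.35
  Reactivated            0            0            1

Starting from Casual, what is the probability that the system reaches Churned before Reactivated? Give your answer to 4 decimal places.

0.5000

Let h(s) be the probability of absorption at Churned starting from transient state s. Then h(Churned) = 1 and h(Reactivated) = 0. By first-step analysis:
h(Casual) = 0.35·1 + 0.3·h(Casual) + 0.35·0
Solving: h(Casual) = 0.5000.
Starting from Casual, the probability is 0.5000.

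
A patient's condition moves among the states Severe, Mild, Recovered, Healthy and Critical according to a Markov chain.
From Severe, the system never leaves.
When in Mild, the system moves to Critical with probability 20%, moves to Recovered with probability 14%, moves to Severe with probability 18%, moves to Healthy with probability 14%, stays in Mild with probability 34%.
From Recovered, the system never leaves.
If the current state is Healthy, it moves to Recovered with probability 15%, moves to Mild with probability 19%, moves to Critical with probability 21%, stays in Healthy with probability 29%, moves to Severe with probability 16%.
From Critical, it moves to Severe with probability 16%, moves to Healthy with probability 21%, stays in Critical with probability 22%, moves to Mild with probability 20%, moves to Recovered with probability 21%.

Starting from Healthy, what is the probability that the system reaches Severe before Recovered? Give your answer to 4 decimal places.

0.5064

Let h(s) be the probability of absorption at Severe starting from transient state s. Then h(Severe) = 1 and h(Recovered) = 0. By first-step analysis:
h(Mild) = 0.18·1 + 0.34·h(Mild) + 0.14·0 + 0.14·h(Healthy) + 0.2·h(Critical)
h(Healthy) = 0.16·1 + 0.19·h(Mild) + 0.15·0 + 0.29·h(Healthy) + 0.21·h(Critical)
h(Critical) = 0.16·1 + 0.2·h(Mild) + 0.21·0 + 0.21·h(Healthy) + 0.22·h(Critical)
Solving: h(Mild) = 0.5244, h(Healthy) = 0.5064, h(Critical) = 0.4759.
Starting from Healthy, the probability is 0.5064.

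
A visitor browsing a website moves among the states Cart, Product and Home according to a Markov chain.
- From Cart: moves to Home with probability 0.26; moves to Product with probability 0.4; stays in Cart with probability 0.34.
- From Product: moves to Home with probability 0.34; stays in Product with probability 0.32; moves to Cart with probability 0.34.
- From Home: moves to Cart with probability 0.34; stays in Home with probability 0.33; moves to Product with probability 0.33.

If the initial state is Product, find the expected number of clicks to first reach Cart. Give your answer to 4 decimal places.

Let t(s) be the expected number of clicks to first reach Cart from state s, with t(Cart) = 0. Conditioning on the first click:
t(Product) = 1 + 0.32·t(Product) + 0.34·t(Home)
t(Home) = 1 + 0.33·t(Product) + 0.33·t(Home)
Solving: t(Product) = 2.9412, t(Home) = 2.9412.
Expected clicks from Product to Cart: 2.9412.

2.9412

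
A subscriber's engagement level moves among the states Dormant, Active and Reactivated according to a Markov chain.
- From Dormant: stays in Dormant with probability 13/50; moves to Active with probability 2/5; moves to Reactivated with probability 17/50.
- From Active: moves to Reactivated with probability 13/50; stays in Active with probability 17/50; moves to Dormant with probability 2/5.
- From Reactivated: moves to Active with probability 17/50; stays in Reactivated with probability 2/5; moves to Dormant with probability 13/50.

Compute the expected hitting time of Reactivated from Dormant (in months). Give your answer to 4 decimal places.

Let t(s) be the expected number of months to first reach Reactivated from state s, with t(Reactivated) = 0. Conditioning on the first month:
t(Dormant) = 1 + 0.26·t(Dormant) + 0.4·t(Active)
t(Active) = 1 + 0.4·t(Dormant) + 0.34·t(Active)
Solving: t(Dormant) = 3.2278, t(Active) = 3.4714.
Expected months from Dormant to Reactivated: 3.2278.

3.2278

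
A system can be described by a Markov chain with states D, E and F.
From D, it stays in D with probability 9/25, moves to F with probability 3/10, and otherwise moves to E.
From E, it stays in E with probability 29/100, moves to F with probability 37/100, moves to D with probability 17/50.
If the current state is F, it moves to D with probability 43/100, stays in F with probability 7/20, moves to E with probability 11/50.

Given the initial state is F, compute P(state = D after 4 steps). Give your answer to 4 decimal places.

Propagate the distribution vector 4 steps from F.
After 0 steps: (0.0000, 0.0000, 1.0000)
After 1 step: (0.4300, 0.2200, 0.3500)
After 2 steps: (0.3801, 0.2870, 0.3329)
After 3 steps: (0.3776, 0.2857, 0.3367)
After 4 steps: (0.3779, 0.2853, 0.3368)
P(in D after 4 steps) = 0.3779

0.3779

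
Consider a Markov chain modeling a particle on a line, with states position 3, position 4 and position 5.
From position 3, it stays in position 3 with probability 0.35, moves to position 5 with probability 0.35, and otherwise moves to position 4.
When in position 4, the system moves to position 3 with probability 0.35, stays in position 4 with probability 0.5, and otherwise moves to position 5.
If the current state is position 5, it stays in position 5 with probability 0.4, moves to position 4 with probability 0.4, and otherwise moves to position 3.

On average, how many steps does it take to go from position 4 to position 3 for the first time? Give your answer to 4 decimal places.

3.1250

Let t(s) be the expected number of steps to first reach position 3 from state s, with t(position 3) = 0. Conditioning on the first step:
t(position 4) = 1 + 0.5·t(position 4) + 0.15·t(position 5)
t(position 5) = 1 + 0.4·t(position 4) + 0.4·t(position 5)
Solving: t(position 4) = 3.1250, t(position 5) = 3.7500.
Expected steps from position 4 to position 3: 3.1250.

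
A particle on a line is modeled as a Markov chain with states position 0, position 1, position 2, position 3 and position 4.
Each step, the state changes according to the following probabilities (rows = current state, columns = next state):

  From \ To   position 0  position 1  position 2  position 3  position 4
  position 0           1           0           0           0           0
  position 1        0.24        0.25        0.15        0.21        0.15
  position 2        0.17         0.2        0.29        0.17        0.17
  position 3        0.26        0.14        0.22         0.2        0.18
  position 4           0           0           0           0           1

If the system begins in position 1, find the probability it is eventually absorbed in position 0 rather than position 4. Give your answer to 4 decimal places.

Let h(s) be the probability of absorption at position 0 starting from transient state s. Then h(position 0) = 1 and h(position 4) = 0. By first-step analysis:
h(position 1) = 0.24·1 + 0.25·h(position 1) + 0.15·h(position 2) + 0.21·h(position 3) + 0.15·0
h(position 2) = 0.17·1 + 0.2·h(position 1) + 0.29·h(position 2) + 0.17·h(position 3) + 0.17·0
h(position 3) = 0.26·1 + 0.14·h(position 1) + 0.22·h(position 2) + 0.2·h(position 3) + 0.18·0
Solving: h(position 1) = 0.5907, h(position 2) = 0.5442, h(position 3) = 0.5780.
Starting from position 1, the probability is 0.5907.

0.5907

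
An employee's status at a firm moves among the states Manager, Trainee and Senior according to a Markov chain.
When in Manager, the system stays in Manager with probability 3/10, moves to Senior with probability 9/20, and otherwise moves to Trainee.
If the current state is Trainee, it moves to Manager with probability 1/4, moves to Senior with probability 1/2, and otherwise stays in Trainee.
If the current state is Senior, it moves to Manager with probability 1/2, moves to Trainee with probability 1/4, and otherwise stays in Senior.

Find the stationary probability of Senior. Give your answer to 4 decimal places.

Let the stationary distribution be π with π = πP and π_1 + π_2 + π_3 = 1.
π_1 = 0.3·π_1 + 0.25·π_2 + 0.5·π_3
π_2 = 0.25·π_1 + 0.25·π_2 + 0.25·π_3
Solving with the normalization constraint gives π = (0.3646, 0.2500, 0.3854).
So the stationary probability of Senior is 0.3854.

0.3854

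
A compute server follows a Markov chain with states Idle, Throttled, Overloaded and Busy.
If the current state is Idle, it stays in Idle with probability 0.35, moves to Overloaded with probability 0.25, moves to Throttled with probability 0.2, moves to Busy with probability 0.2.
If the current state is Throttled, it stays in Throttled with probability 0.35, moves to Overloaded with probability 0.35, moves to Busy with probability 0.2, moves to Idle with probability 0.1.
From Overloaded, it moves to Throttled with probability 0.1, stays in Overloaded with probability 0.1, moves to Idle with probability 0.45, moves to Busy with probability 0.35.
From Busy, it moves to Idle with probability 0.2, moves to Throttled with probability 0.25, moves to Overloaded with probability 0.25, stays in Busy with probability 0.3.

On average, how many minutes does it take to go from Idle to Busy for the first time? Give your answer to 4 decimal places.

Let t(s) be the expected number of minutes to first reach Busy from state s, with t(Busy) = 0. Conditioning on the first minute:
t(Idle) = 1 + 0.35·t(Idle) + 0.2·t(Throttled) + 0.25·t(Overloaded)
t(Throttled) = 1 + 0.1·t(Idle) + 0.35·t(Throttled) + 0.35·t(Overloaded)
t(Overloaded) = 1 + 0.45·t(Idle) + 0.1·t(Throttled) + 0.1·t(Overloaded)
Solving: t(Idle) = 4.2496, t(Throttled) = 4.1850, t(Overloaded) = 3.7009.
Expected minutes from Idle to Busy: 4.2496.

4.2496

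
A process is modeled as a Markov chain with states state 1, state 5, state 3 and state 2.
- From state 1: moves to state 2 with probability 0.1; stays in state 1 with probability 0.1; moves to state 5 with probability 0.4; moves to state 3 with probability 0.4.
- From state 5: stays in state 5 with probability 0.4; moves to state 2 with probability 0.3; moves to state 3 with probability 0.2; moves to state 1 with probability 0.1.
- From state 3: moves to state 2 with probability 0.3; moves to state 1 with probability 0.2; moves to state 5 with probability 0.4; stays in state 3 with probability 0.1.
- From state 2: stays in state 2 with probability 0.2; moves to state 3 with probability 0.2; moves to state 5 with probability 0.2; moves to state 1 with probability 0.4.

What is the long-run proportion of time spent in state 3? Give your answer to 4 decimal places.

0.2169

Let the stationary distribution be π with π = πP and π_1 + π_2 + π_3 + π_4 = 1.
π_1 = 0.1·π_1 + 0.1·π_2 + 0.2·π_3 + 0.4·π_4
π_2 = 0.4·π_1 + 0.4·π_2 + 0.4·π_3 + 0.2·π_4
π_3 = 0.4·π_1 + 0.2·π_2 + 0.1·π_3 + 0.2·π_4
Solving with the normalization constraint gives π = (0.1930, 0.3525, 0.2169, 0.2376).
So the stationary probability of state 3 is 0.2169.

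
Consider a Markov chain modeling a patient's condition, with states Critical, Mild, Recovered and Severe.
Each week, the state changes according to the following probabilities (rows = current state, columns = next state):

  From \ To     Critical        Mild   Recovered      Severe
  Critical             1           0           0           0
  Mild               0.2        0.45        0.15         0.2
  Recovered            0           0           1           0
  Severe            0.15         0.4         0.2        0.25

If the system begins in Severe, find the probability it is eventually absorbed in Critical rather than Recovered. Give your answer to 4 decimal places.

Let h(s) be the probability of absorption at Critical starting from transient state s. Then h(Critical) = 1 and h(Recovered) = 0. By first-step analysis:
h(Mild) = 0.2·1 + 0.45·h(Mild) + 0.15·0 + 0.2·h(Severe)
h(Severe) = 0.15·1 + 0.4·h(Mild) + 0.2·0 + 0.25·h(Severe)
Solving: h(Mild) = 0.5414, h(Severe) = 0.4887.
Starting from Severe, the probability is 0.4887.

0.4887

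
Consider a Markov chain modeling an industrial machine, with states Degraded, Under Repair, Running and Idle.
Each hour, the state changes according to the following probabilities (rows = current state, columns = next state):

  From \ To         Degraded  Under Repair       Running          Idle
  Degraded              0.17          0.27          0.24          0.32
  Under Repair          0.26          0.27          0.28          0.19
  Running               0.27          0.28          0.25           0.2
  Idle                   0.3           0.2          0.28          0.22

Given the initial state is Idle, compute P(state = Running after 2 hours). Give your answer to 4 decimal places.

0.2596

Propagate the distribution vector 2 hours from Idle.
After 0 hours: (0.0000, 0.0000, 0.0000, 1.0000)
After 1 hour: (0.3000, 0.2000, 0.2800, 0.2200)
After 2 hours: (0.2446, 0.2574, 0.2596, 0.2384)
P(in Running after 2 hours) = 0.2596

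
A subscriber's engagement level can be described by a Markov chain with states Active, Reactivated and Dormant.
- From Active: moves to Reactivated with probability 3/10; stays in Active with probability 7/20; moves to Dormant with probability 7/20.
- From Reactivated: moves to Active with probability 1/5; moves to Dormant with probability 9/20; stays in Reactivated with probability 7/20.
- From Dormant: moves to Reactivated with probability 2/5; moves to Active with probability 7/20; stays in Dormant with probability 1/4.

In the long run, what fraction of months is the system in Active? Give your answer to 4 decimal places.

Let the stationary distribution be π with π = πP and π_1 + π_2 + π_3 = 1.
π_1 = 0.35·π_1 + 0.2·π_2 + 0.35·π_3
π_2 = 0.3·π_1 + 0.35·π_2 + 0.4·π_3
Solving with the normalization constraint gives π = (0.2971, 0.3527, 0.3502).
So the stationary probability of Active is 0.2971.

0.2971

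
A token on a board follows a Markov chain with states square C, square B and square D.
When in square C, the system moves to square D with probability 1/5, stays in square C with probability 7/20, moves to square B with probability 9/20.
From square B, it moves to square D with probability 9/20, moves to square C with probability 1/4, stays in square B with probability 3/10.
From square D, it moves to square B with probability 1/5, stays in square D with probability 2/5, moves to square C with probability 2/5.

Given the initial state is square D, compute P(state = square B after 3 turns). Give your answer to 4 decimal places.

0.3195

Propagate the distribution vector 3 turns from square D.
After 0 turns: (0.0000, 0.0000, 1.0000)
After 1 turn: (0.4000, 0.2000, 0.4000)
After 2 turns: (0.3500, 0.3200, 0.3300)
After 3 turns: (0.3345, 0.3195, 0.3460)
P(in square B after 3 turns) = 0.3195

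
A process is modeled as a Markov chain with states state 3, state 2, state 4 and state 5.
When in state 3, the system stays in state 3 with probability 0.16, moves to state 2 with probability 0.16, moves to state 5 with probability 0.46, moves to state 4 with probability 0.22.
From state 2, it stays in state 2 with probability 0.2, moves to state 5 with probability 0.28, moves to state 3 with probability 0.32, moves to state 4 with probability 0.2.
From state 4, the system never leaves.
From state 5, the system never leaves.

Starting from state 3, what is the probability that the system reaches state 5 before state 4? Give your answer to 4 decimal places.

Let h(s) be the probability of absorption at state 5 starting from transient state s. Then h(state 5) = 1 and h(state 4) = 0. By first-step analysis:
h(state 3) = 0.16·h(state 3) + 0.16·h(state 2) + 0.22·0 + 0.46·1
h(state 2) = 0.32·h(state 3) + 0.2·h(state 2) + 0.2·0 + 0.28·1
Solving: h(state 3) = 0.6649, h(state 2) = 0.6160.
Starting from state 3, the probability is 0.6649.

0.6649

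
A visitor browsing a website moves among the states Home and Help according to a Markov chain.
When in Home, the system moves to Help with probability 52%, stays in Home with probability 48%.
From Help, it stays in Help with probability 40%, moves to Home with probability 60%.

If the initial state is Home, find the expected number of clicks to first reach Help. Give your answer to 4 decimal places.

Let t(s) be the expected number of clicks to first reach Help from state s, with t(Help) = 0. Conditioning on the first click:
t(Home) = 1 + 0.48·t(Home)
Solving: t(Home) = 1.9231.
Expected clicks from Home to Help: 1.9231.

1.9231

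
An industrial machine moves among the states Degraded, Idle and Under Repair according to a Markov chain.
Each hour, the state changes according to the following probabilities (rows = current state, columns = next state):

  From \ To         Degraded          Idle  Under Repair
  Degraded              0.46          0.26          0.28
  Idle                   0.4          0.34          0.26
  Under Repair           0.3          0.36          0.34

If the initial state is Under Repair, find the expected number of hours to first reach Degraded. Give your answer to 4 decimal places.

Let t(s) be the expected number of hours to first reach Degraded from state s, with t(Degraded) = 0. Conditioning on the first hour:
t(Idle) = 1 + 0.34·t(Idle) + 0.26·t(Under Repair)
t(Under Repair) = 1 + 0.36·t(Idle) + 0.34·t(Under Repair)
Solving: t(Idle) = 2.6901, t(Under Repair) = 2.9825.
Expected hours from Under Repair to Degraded: 2.9825.

2.9825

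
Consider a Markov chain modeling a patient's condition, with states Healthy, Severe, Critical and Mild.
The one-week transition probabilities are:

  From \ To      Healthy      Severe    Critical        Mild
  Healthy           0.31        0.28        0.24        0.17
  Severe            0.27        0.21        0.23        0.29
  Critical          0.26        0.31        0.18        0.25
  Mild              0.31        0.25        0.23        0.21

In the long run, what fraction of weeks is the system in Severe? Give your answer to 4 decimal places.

0.2615

Let the stationary distribution be π with π = πP and π_1 + π_2 + π_3 + π_4 = 1.
π_1 = 0.31·π_1 + 0.27·π_2 + 0.26·π_3 + 0.31·π_4
π_2 = 0.28·π_1 + 0.21·π_2 + 0.31·π_3 + 0.25·π_4
π_3 = 0.24·π_1 + 0.23·π_2 + 0.18·π_3 + 0.23·π_4
Solving with the normalization constraint gives π = (0.2885, 0.2615, 0.2218, 0.2283).
So the stationary probability of Severe is 0.2615.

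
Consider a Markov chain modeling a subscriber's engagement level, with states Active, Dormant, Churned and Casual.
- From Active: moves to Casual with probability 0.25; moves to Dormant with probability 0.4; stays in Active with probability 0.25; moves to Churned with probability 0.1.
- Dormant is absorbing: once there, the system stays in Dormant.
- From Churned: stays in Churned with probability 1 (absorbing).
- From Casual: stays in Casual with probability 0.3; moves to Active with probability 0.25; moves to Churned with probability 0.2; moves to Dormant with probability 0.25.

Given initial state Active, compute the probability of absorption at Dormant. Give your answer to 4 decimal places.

0.7405

Let h(s) be the probability of absorption at Dormant starting from transient state s. Then h(Dormant) = 1 and h(Churned) = 0. By first-step analysis:
h(Active) = 0.25·h(Active) + 0.4·1 + 0.1·0 + 0.25·h(Casual)
h(Casual) = 0.25·h(Active) + 0.25·1 + 0.2·0 + 0.3·h(Casual)
Solving: h(Active) = 0.7405, h(Casual) = 0.6216.
Starting from Active, the probability is 0.7405.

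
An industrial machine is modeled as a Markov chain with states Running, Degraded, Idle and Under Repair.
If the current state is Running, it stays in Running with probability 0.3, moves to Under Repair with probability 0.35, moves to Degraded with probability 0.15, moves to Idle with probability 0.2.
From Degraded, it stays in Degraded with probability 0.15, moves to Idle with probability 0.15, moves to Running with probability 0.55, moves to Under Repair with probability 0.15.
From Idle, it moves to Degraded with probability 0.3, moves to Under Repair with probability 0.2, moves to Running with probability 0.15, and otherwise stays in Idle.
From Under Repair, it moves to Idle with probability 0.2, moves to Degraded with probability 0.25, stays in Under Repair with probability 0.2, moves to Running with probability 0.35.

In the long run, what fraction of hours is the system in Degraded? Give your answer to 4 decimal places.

Let the stationary distribution be π with π = πP and π_1 + π_2 + π_3 + π_4 = 1.
π_1 = 0.3·π_1 + 0.55·π_2 + 0.15·π_3 + 0.35·π_4
π_2 = 0.15·π_1 + 0.15·π_2 + 0.3·π_3 + 0.25·π_4
π_3 = 0.2·π_1 + 0.15·π_2 + 0.35·π_3 + 0.2·π_4
Solving with the normalization constraint gives π = (0.3303, 0.2074, 0.2231, 0.2392).
So the stationary probability of Degraded is 0.2074.

0.2074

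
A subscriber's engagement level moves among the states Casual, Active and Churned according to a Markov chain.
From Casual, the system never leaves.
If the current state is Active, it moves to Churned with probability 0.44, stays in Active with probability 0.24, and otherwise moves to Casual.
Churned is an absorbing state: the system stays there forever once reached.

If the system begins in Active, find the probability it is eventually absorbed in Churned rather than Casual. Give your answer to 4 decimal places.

0.5789

Let h(s) be the probability of absorption at Churned starting from transient state s. Then h(Churned) = 1 and h(Casual) = 0. By first-step analysis:
h(Active) = 0.32·0 + 0.24·h(Active) + 0.44·1
Solving: h(Active) = 0.5789.
Starting from Active, the probability is 0.5789.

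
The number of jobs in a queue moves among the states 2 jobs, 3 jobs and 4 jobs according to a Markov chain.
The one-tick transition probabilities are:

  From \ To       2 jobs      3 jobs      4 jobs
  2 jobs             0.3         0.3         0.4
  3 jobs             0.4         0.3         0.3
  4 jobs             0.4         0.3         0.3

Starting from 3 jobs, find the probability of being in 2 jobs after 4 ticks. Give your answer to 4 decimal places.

Propagate the distribution vector 4 ticks from 3 jobs.
After 0 ticks: (0.0000, 1.0000, 0.0000)
After 1 tick: (0.4000, 0.3000, 0.3000)
After 2 ticks: (0.3600, 0.3000, 0.3400)
After 3 ticks: (0.3640, 0.3000, 0.3360)
After 4 ticks: (0.3636, 0.3000, 0.3364)
P(in 2 jobs after 4 ticks) = 0.3636

0.3636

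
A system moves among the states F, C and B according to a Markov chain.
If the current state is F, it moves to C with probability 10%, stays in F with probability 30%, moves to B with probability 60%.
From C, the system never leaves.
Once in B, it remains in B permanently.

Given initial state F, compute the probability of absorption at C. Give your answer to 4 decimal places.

0.1429

Let h(s) be the probability of absorption at C starting from transient state s. Then h(C) = 1 and h(B) = 0. By first-step analysis:
h(F) = 0.3·h(F) + 0.1·1 + 0.6·0
Solving: h(F) = 0.1429.
Starting from F, the probability is 0.1429.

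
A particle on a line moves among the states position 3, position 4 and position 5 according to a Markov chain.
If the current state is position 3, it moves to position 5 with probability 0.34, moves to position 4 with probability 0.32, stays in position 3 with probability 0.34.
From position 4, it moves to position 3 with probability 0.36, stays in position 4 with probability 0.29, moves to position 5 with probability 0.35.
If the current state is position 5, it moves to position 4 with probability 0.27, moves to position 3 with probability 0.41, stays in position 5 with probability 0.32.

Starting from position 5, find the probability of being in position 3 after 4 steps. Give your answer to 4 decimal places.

0.3694

Propagate the distribution vector 4 steps from position 5.
After 0 steps: (0.0000, 0.0000, 1.0000)
After 1 step: (0.4100, 0.2700, 0.3200)
After 2 steps: (0.3678, 0.2959, 0.3363)
After 3 steps: (0.3695, 0.2943, 0.3362)
After 4 steps: (0.3694, 0.2944, 0.3362)
P(in position 3 after 4 steps) = 0.3694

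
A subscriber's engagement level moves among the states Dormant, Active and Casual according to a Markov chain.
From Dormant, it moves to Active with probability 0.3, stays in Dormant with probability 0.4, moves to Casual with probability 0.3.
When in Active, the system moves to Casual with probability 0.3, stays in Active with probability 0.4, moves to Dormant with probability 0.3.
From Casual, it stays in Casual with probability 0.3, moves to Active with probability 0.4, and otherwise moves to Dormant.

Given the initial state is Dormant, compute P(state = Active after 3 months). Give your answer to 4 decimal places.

Propagate the distribution vector 3 months from Dormant.
After 0 months: (1.0000, 0.0000, 0.0000)
After 1 month: (0.4000, 0.3000, 0.3000)
After 2 months: (0.3400, 0.3600, 0.3000)
After 3 months: (0.3340, 0.3660, 0.3000)
P(in Active after 3 months) = 0.3660

0.3660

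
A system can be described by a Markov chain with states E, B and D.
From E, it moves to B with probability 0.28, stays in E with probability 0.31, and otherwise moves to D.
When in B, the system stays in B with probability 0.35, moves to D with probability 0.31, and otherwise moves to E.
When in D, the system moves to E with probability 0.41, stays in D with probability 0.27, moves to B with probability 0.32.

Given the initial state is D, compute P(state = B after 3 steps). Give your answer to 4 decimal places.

0.3155

Propagate the distribution vector 3 steps from D.
After 0 steps: (0.0000, 0.0000, 1.0000)
After 1 step: (0.4100, 0.3200, 0.2700)
After 2 steps: (0.3466, 0.3132, 0.3402)
After 3 steps: (0.3534, 0.3155, 0.3311)
P(in B after 3 steps) = 0.3155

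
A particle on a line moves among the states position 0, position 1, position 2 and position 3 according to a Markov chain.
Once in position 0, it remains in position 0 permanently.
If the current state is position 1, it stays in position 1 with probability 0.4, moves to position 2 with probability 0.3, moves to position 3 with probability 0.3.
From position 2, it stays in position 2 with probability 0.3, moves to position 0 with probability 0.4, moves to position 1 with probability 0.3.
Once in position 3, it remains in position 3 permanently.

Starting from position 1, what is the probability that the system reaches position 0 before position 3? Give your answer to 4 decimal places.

Let h(s) be the probability of absorption at position 0 starting from transient state s. Then h(position 0) = 1 and h(position 3) = 0. By first-step analysis:
h(position 1) = 0.4·h(position 1) + 0.3·h(position 2) + 0.3·0
h(position 2) = 0.4·1 + 0.3·h(position 1) + 0.3·h(position 2)
Solving: h(position 1) = 0.3636, h(position 2) = 0.7273.
Starting from position 1, the probability is 0.3636.

0.3636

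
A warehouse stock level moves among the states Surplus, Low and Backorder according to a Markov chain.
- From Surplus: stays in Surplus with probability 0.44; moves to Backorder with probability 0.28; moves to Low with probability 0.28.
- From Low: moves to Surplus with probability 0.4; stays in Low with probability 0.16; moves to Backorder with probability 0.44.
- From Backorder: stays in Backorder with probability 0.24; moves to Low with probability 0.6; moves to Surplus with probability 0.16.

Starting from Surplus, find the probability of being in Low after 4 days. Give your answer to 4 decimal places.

0.3420

Propagate the distribution vector 4 days from Surplus.
After 0 days: (1.0000, 0.0000, 0.0000)
After 1 day: (0.4400, 0.2800, 0.2800)
After 2 days: (0.3504, 0.3360, 0.3136)
After 3 days: (0.3388, 0.3400, 0.3212)
After 4 days: (0.3365, 0.3420, 0.3216)
P(in Low after 4 days) = 0.3420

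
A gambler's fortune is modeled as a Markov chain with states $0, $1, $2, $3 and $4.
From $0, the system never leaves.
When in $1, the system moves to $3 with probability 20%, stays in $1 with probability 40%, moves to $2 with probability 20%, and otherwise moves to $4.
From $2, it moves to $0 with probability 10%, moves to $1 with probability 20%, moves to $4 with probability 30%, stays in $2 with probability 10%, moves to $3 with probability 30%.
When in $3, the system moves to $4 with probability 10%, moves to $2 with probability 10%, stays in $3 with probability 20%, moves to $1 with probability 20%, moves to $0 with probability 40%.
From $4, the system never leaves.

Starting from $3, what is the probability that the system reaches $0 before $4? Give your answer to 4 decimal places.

0.6364

Let h(s) be the probability of absorption at $0 starting from transient state s. Then h($0) = 1 and h($4) = 0. By first-step analysis:
h($1) = 0.4·h($1) + 0.2·h($2) + 0.2·h($3) + 0.2·0
h($2) = 0.1·1 + 0.2·h($1) + 0.1·h($2) + 0.3·h($3) + 0.3·0
h($3) = 0.4·1 + 0.2·h($1) + 0.1·h($2) + 0.2·h($3) + 0.1·0
Solving: h($1) = 0.3455, h($2) = 0.4000, h($3) = 0.6364.
Starting from $3, the probability is 0.6364.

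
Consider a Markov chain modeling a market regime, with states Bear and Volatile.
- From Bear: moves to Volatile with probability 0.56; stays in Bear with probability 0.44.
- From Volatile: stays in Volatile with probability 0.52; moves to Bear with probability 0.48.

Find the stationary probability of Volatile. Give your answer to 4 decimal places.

Let the stationary distribution be π with π = πP and π_1 + π_2 = 1.
π_1 = 0.44·π_1 + 0.48·π_2
Solving with the normalization constraint gives π = (0.4615, 0.5385).
So the stationary probability of Volatile is 0.5385.

0.5385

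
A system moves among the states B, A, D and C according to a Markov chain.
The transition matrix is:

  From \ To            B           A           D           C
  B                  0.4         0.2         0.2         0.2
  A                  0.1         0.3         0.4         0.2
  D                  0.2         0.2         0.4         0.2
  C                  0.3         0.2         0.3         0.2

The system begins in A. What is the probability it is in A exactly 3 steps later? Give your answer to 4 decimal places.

0.2230

Propagate the distribution vector 3 steps from A.
After 0 steps: (0.0000, 1.0000, 0.0000, 0.0000)
After 1 step: (0.1000, 0.3000, 0.4000, 0.2000)
After 2 steps: (0.2100, 0.2300, 0.3600, 0.2000)
After 3 steps: (0.2390, 0.2230, 0.3380, 0.2000)
P(in A after 3 steps) = 0.2230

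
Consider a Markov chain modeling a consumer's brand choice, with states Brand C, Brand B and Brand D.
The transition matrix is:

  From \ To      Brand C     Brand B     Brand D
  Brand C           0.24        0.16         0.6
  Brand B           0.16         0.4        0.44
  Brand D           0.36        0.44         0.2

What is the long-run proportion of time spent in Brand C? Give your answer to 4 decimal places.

0.2583

Let the stationary distribution be π with π = πP and π_1 + π_2 + π_3 = 1.
π_1 = 0.24·π_1 + 0.16·π_2 + 0.36·π_3
π_2 = 0.16·π_1 + 0.4·π_2 + 0.44·π_3
Solving with the normalization constraint gives π = (0.2583, 0.3535, 0.3882).
So the stationary probability of Brand C is 0.2583.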